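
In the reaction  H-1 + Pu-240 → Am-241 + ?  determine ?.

gamma ray

Conserve mass number: 1 + 240 = 241 + A, so A = 0.
Conserve atomic number: 1 + 94 = 95 + Z, so Z = 0.
A = 0 and Z = 0 is γ — a gamma ray.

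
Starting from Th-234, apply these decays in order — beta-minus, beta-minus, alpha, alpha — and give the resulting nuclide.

Ra-226

Start: (A, Z) = (234, 90).
After β⁻: (234, 91).
After β⁻: (234, 92).
After α: (230, 90).
After α: (226, 88).
Z = 88 is radium.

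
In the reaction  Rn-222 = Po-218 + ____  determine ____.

alpha particle

Conserve mass number: 222 = 218 + A, so A = 4.
Conserve atomic number: 86 = 84 + Z, so Z = 2.
A = 4 and Z = 2 is He-4 — an alpha particle.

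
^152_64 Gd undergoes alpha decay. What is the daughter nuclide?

Sm-148

Alpha decay: mass number changes by -4, atomic number by -2.
A: 152 − 4 = 148; Z: 64 − 2 = 62.
Z = 62 is samarium, so the daughter is ^148_62 Sm.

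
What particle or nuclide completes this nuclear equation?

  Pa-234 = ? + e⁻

U-234

Conserve mass number: 234 = A + 0, so A = 234.
Conserve atomic number: 91 = Z − 1, so Z = 92.
Z = 92 is uranium, so the species is U-234.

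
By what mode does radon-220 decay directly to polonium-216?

alpha decay

ΔA = 216 − 220 = -4; ΔZ = 84 − 86 = -2.
A drops by 4 and Z drops by 2 — the signature of alpha emission.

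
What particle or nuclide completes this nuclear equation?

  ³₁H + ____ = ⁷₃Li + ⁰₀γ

alpha particle

Conserve mass number: 3 + A = 7 + 0, so A = 4.
Conserve atomic number: 1 + Z = 3 + 0, so Z = 2.
A = 4 and Z = 2 is ⁴₂He — an alpha particle.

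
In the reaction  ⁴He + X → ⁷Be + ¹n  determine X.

alpha particle

Conserve mass number: 4 + A = 7 + 1, so A = 4.
Conserve atomic number: 2 + Z = 4 + 0, so Z = 2.
A = 4 and Z = 2 is ⁴He — an alpha particle.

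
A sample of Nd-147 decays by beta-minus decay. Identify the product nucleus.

Pm-147

Beta-minus decay: mass number changes by +0, atomic number by +1.
A: 147 = 147; Z: 60 + 1 = 61.
Z = 61 is promethium, so the daughter is Pm-147.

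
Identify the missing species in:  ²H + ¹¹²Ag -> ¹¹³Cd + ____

Conserve mass number: 2 + 112 = 113 + A, so A = 1.
Conserve atomic number: 1 + 47 = 48 + Z, so Z = 0.
A = 1 and Z = 0 is ¹n — a neutron.

neutron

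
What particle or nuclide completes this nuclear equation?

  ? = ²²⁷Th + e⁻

Conserve mass number: A = 227 + 0, so A = 227.
Conserve atomic number: Z = 90 − 1, so Z = 89.
Z = 89 is actinium, so the species is ²²⁷Ac.

Ac-227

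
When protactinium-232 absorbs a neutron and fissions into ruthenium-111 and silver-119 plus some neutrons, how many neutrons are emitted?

Conserve mass number: 233 = 111 + 119 + k, so k = 233 − 230 = 3.
Check atomic number: 91 = 44 + 47 + 0 = 91. ✓

3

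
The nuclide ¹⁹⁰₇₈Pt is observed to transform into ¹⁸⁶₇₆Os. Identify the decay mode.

alpha decay

ΔA = 186 − 190 = -4; ΔZ = 76 − 78 = -2.
A drops by 4 and Z drops by 2 — the signature of alpha emission.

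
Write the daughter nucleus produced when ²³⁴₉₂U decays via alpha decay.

Alpha decay: mass number changes by -4, atomic number by -2.
A: 234 − 4 = 230; Z: 92 − 2 = 90.
Z = 90 is thorium, so the daughter is ²³⁰₉₀Th.

Th-230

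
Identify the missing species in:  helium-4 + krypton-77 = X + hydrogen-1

Rb-80

Conserve mass number: 4 + 77 = A + 1, so A = 80.
Conserve atomic number: 2 + 36 = Z + 1, so Z = 37.
Z = 37 is rubidium, so the species is rubidium-80.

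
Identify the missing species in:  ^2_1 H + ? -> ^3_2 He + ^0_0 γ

Conserve mass number: 2 + A = 3 + 0, so A = 1.
Conserve atomic number: 1 + Z = 2 + 0, so Z = 1.
A = 1 and Z = 1 is ^1_1 H — a proton.

proton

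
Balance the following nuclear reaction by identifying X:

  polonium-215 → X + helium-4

Conserve mass number: 215 = A + 4, so A = 211.
Conserve atomic number: 84 = Z + 2, so Z = 82.
Z = 82 is lead, so the species is lead-211.

Pb-211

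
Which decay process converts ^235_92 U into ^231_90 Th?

ΔA = 231 − 235 = -4; ΔZ = 90 − 92 = -2.
A drops by 4 and Z drops by 2 — the signature of alpha emission.

alpha decay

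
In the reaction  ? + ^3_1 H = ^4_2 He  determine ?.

proton

Conserve mass number: A + 3 = 4, so A = 1.
Conserve atomic number: Z + 1 = 2, so Z = 1.
A = 1 and Z = 1 is ^1_1 H — a proton.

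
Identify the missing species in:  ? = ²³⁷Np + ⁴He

Am-241

Conserve mass number: A = 237 + 4, so A = 241.
Conserve atomic number: Z = 93 + 2, so Z = 95.
Z = 95 is americium, so the species is ²⁴¹Am.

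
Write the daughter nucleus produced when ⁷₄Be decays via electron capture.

Electron capture: mass number changes by +0, atomic number by -1.
A: 7 = 7; Z: 4 − 1 = 3.
Z = 3 is lithium, so the daughter is ⁷₃Li.

Li-7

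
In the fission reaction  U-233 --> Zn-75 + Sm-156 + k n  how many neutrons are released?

Conserve mass number: 233 = 75 + 156 + k, so k = 233 − 231 = 2.
Check atomic number: 92 = 30 + 62 + 0 = 92. ✓

2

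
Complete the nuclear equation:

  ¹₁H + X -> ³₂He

Conserve mass number: 1 + A = 3, so A = 2.
Conserve atomic number: 1 + Z = 2, so Z = 1.
A = 2 and Z = 1 is ²₁H — a deuteron.

deuteron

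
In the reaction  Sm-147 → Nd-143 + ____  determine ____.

Conserve mass number: 147 = 143 + A, so A = 4.
Conserve atomic number: 62 = 60 + Z, so Z = 2.
A = 4 and Z = 2 is He-4 — an alpha particle.

alpha particle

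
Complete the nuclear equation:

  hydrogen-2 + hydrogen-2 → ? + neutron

Conserve mass number: 2 + 2 = A + 1, so A = 3.
Conserve atomic number: 1 + 1 = Z + 0, so Z = 2.
Z = 2 is helium, so the species is helium-3.

He-3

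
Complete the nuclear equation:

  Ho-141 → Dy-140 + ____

Conserve mass number: 141 = 140 + A, so A = 1.
Conserve atomic number: 67 = 66 + Z, so Z = 1.
A = 1 and Z = 1 is H-1 — a proton.

proton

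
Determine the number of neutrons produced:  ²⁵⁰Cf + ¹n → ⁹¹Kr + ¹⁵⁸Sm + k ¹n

2

Conserve mass number: 251 = 91 + 158 + k, so k = 251 − 249 = 2.
Check atomic number: 98 = 36 + 62 + 0 = 98. ✓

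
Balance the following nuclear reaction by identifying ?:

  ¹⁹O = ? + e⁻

Conserve mass number: 19 = A + 0, so A = 19.
Conserve atomic number: 8 = Z − 1, so Z = 9.
Z = 9 is fluorine, so the species is ¹⁹F.

F-19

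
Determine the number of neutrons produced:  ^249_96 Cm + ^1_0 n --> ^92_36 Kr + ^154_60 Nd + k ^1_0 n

Conserve mass number: 250 = 92 + 154 + k, so k = 250 − 246 = 4.
Check atomic number: 96 = 36 + 60 + 0 = 96. ✓

4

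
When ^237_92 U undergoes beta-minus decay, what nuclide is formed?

Np-237

Beta-minus decay: mass number changes by +0, atomic number by +1.
A: 237 = 237; Z: 92 + 1 = 93.
Z = 93 is neptunium, so the daughter is ^237_93 Np.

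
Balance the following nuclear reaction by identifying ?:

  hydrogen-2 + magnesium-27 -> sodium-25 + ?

alpha particle

Conserve mass number: 2 + 27 = 25 + A, so A = 4.
Conserve atomic number: 1 + 12 = 11 + Z, so Z = 2.
A = 4 and Z = 2 is helium-4 — an alpha particle.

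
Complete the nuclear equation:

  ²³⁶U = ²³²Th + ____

Conserve mass number: 236 = 232 + A, so A = 4.
Conserve atomic number: 92 = 90 + Z, so Z = 2.
A = 4 and Z = 2 is ⁴He — an alpha particle.

alpha particle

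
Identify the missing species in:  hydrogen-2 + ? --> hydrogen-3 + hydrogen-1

Conserve mass number: 2 + A = 3 + 1, so A = 2.
Conserve atomic number: 1 + Z = 1 + 1, so Z = 1.
A = 2 and Z = 1 is hydrogen-2 — a deuteron.

deuteron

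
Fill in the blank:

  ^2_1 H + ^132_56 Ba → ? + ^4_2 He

Conserve mass number: 2 + 132 = A + 4, so A = 130.
Conserve atomic number: 1 + 56 = Z + 2, so Z = 55.
Z = 55 is caesium, so the species is ^130_55 Cs.

Cs-130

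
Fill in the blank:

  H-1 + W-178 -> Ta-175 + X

Conserve mass number: 1 + 178 = 175 + A, so A = 4.
Conserve atomic number: 1 + 74 = 73 + Z, so Z = 2.
A = 4 and Z = 2 is He-4 — an alpha particle.

alpha particle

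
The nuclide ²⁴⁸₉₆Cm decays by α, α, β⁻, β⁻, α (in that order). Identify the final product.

U-236

Start: (A, Z) = (248, 96).
After α: (244, 94).
After α: (240, 92).
After β⁻: (240, 93).
After β⁻: (240, 94).
After α: (236, 92).
Z = 92 is uranium.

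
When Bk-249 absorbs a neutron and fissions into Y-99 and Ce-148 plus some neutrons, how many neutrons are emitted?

3

Conserve mass number: 250 = 99 + 148 + k, so k = 250 − 247 = 3.
Check atomic number: 97 = 39 + 58 + 0 = 97. ✓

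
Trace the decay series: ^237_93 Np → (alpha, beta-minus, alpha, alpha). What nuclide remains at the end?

Start: (A, Z) = (237, 93).
After α: (233, 91).
After β⁻: (233, 92).
After α: (229, 90).
After α: (225, 88).
Z = 88 is radium.

Ra-225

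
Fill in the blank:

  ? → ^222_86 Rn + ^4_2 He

Ra-226

Conserve mass number: A = 222 + 4, so A = 226.
Conserve atomic number: Z = 86 + 2, so Z = 88.
Z = 88 is radium, so the species is ^226_88 Ra.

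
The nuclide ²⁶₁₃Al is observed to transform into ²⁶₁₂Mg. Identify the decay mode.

ΔA = 26 − 26 = 0; ΔZ = 12 − 13 = -1.
A is unchanged and Z drops by 1 — a proton has become a neutron (β⁺ emission or electron capture).

beta-plus decay or electron capture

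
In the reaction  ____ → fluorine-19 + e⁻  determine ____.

Conserve mass number: A = 19 + 0, so A = 19.
Conserve atomic number: Z = 9 − 1, so Z = 8.
Z = 8 is oxygen, so the species is oxygen-19.

O-19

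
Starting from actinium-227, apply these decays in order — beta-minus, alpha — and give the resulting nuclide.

Start: (A, Z) = (227, 89).
After β⁻: (227, 90).
After α: (223, 88).
Z = 88 is radium.

Ra-223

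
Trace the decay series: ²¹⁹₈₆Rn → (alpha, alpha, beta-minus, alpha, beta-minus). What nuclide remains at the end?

Pb-207

Start: (A, Z) = (219, 86).
After α: (215, 84).
After α: (211, 82).
After β⁻: (211, 83).
After α: (207, 81).
After β⁻: (207, 82).
Z = 82 is lead.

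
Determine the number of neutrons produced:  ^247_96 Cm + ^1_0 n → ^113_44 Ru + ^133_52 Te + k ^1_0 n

Conserve mass number: 248 = 113 + 133 + k, so k = 248 − 246 = 2.
Check atomic number: 96 = 44 + 52 + 0 = 96. ✓

2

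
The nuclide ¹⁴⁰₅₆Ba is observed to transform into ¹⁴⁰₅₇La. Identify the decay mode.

beta-minus decay

ΔA = 140 − 140 = 0; ΔZ = 57 − 56 = +1.
A is unchanged and Z rises by 1 — a neutron has become a proton (β⁻ decay).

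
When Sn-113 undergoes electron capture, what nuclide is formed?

In-113

Electron capture: mass number changes by +0, atomic number by -1.
A: 113 = 113; Z: 50 − 1 = 49.
Z = 49 is indium, so the daughter is In-113.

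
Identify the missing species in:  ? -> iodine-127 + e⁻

Te-127

Conserve mass number: A = 127 + 0, so A = 127.
Conserve atomic number: Z = 53 − 1, so Z = 52.
Z = 52 is tellurium, so the species is tellurium-127.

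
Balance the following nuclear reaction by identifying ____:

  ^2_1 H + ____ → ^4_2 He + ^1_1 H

Conserve mass number: 2 + A = 4 + 1, so A = 3.
Conserve atomic number: 1 + Z = 2 + 1, so Z = 2.
Z = 2 is helium, so the species is ^3_2 He.

He-3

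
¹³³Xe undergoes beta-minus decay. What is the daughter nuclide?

Cs-133

Beta-minus decay: mass number changes by +0, atomic number by +1.
A: 133 = 133; Z: 54 + 1 = 55.
Z = 55 is caesium, so the daughter is ¹³³Cs.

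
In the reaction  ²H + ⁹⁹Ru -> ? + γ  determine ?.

Conserve mass number: 2 + 99 = A + 0, so A = 101.
Conserve atomic number: 1 + 44 = Z + 0, so Z = 45.
Z = 45 is rhodium, so the species is ¹⁰¹Rh.

Rh-101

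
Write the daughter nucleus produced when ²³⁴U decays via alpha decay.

Alpha decay: mass number changes by -4, atomic number by -2.
A: 234 − 4 = 230; Z: 92 − 2 = 90.
Z = 90 is thorium, so the daughter is ²³⁰Th.

Th-230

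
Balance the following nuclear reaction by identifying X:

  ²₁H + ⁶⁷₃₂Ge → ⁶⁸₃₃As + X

Conserve mass number: 2 + 67 = 68 + A, so A = 1.
Conserve atomic number: 1 + 32 = 33 + Z, so Z = 0.
A = 1 and Z = 0 is ¹₀n — a neutron.

neutron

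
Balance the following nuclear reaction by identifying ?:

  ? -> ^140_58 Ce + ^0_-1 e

Conserve mass number: A = 140 + 0, so A = 140.
Conserve atomic number: Z = 58 − 1, so Z = 57.
Z = 57 is lanthanum, so the species is ^140_57 La.

La-140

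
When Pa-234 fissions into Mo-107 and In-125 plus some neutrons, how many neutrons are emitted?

2

Conserve mass number: 234 = 107 + 125 + k, so k = 234 − 232 = 2.
Check atomic number: 91 = 42 + 49 + 0 = 91. ✓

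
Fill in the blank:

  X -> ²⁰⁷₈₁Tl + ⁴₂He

Bi-211

Conserve mass number: A = 207 + 4, so A = 211.
Conserve atomic number: Z = 81 + 2, so Z = 83.
Z = 83 is bismuth, so the species is ²¹¹₈₃Bi.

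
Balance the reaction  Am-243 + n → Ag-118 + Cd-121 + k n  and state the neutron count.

5

Conserve mass number: 244 = 118 + 121 + k, so k = 244 − 239 = 5.
Check atomic number: 95 = 47 + 48 + 0 = 95. ✓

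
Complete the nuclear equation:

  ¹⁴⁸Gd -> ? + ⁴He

Sm-144

Conserve mass number: 148 = A + 4, so A = 144.
Conserve atomic number: 64 = Z + 2, so Z = 62.
Z = 62 is samarium, so the species is ¹⁴⁴Sm.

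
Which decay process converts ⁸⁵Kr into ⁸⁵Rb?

ΔA = 85 − 85 = 0; ΔZ = 37 − 36 = +1.
A is unchanged and Z rises by 1 — a neutron has become a proton (β⁻ decay).

beta-minus decay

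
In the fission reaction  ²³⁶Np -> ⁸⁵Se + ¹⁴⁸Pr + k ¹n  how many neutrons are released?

3

Conserve mass number: 236 = 85 + 148 + k, so k = 236 − 233 = 3.
Check atomic number: 93 = 34 + 59 + 0 = 93. ✓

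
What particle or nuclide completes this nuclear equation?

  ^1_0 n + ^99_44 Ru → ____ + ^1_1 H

Conserve mass number: 1 + 99 = A + 1, so A = 99.
Conserve atomic number: 0 + 44 = Z + 1, so Z = 43.
Z = 43 is technetium, so the species is ^99_43 Tc.

Tc-99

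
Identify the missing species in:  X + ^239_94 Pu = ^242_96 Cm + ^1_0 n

Conserve mass number: A + 239 = 242 + 1, so A = 4.
Conserve atomic number: Z + 94 = 96 + 0, so Z = 2.
A = 4 and Z = 2 is ^4_2 He — an alpha particle.

alpha particle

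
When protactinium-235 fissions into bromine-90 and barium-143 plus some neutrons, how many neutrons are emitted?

Conserve mass number: 235 = 90 + 143 + k, so k = 235 − 233 = 2.
Check atomic number: 91 = 35 + 56 + 0 = 91. ✓

2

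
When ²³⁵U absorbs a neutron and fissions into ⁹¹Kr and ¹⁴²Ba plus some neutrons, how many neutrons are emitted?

Conserve mass number: 236 = 91 + 142 + k, so k = 236 − 233 = 3.
Check atomic number: 92 = 36 + 56 + 0 = 92. ✓

3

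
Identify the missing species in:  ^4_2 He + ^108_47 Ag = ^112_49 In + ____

Conserve mass number: 4 + 108 = 112 + A, so A = 0.
Conserve atomic number: 2 + 47 = 49 + Z, so Z = 0.
A = 0 and Z = 0 is ^0_0 γ — a gamma ray.

gamma ray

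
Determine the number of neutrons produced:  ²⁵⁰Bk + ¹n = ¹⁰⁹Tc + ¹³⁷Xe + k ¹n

5

Conserve mass number: 251 = 109 + 137 + k, so k = 251 − 246 = 5.
Check atomic number: 97 = 43 + 54 + 0 = 97. ✓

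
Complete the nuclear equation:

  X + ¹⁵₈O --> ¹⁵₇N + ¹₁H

neutron

Conserve mass number: A + 15 = 15 + 1, so A = 1.
Conserve atomic number: Z + 8 = 7 + 1, so Z = 0.
A = 1 and Z = 0 is ¹₀n — a neutron.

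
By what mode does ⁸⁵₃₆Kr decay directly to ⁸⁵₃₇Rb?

beta-minus decay

ΔA = 85 − 85 = 0; ΔZ = 37 − 36 = +1.
A is unchanged and Z rises by 1 — a neutron has become a proton (β⁻ decay).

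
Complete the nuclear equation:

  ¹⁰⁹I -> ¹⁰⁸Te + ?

Conserve mass number: 109 = 108 + A, so A = 1.
Conserve atomic number: 53 = 52 + Z, so Z = 1.
A = 1 and Z = 1 is ¹H — a proton.

proton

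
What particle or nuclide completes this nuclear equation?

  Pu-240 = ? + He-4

U-236

Conserve mass number: 240 = A + 4, so A = 236.
Conserve atomic number: 94 = Z + 2, so Z = 92.
Z = 92 is uranium, so the species is U-236.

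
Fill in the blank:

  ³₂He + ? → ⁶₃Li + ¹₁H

Conserve mass number: 3 + A = 6 + 1, so A = 4.
Conserve atomic number: 2 + Z = 3 + 1, so Z = 2.
A = 4 and Z = 2 is ⁴₂He — an alpha particle.

alpha particle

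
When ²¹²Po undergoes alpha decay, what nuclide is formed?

Alpha decay: mass number changes by -4, atomic number by -2.
A: 212 − 4 = 208; Z: 84 − 2 = 82.
Z = 82 is lead, so the daughter is ²⁰⁸Pb.

Pb-208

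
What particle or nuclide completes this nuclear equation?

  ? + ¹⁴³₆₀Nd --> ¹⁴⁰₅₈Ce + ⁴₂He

neutron

Conserve mass number: A + 143 = 140 + 4, so A = 1.
Conserve atomic number: Z + 60 = 58 + 2, so Z = 0.
A = 1 and Z = 0 is ¹₀n — a neutron.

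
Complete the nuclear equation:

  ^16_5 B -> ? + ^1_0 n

B-15

Conserve mass number: 16 = A + 1, so A = 15.
Conserve atomic number: 5 = Z + 0, so Z = 5.
Z = 5 is boron, so the species is ^15_5 B.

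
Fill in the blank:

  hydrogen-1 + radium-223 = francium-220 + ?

alpha particle

Conserve mass number: 1 + 223 = 220 + A, so A = 4.
Conserve atomic number: 1 + 88 = 87 + Z, so Z = 2.
A = 4 and Z = 2 is helium-4 — an alpha particle.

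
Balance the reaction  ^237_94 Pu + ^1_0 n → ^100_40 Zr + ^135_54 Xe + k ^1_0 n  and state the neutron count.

3

Conserve mass number: 238 = 100 + 135 + k, so k = 238 − 235 = 3.
Check atomic number: 94 = 40 + 54 + 0 = 94. ✓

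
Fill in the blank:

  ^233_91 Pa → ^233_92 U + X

Conserve mass number: 233 = 233 + A, so A = 0.
Conserve atomic number: 91 = 92 + Z, so Z = -1.
A = 0 and Z = -1 is ^0_-1 e — a beta-minus particle.

beta-minus particle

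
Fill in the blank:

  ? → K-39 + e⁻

Ar-39

Conserve mass number: A = 39 + 0, so A = 39.
Conserve atomic number: Z = 19 − 1, so Z = 18.
Z = 18 is argon, so the species is Ar-39.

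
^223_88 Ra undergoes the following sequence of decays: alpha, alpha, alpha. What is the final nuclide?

Start: (A, Z) = (223, 88).
After α: (219, 86).
After α: (215, 84).
After α: (211, 82).
Z = 82 is lead.

Pb-211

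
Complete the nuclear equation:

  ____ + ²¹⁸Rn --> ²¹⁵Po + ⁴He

neutron

Conserve mass number: A + 218 = 215 + 4, so A = 1.
Conserve atomic number: Z + 86 = 84 + 2, so Z = 0.
A = 1 and Z = 0 is ¹n — a neutron.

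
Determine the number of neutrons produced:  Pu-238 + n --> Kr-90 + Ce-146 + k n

3

Conserve mass number: 239 = 90 + 146 + k, so k = 239 − 236 = 3.
Check atomic number: 94 = 36 + 58 + 0 = 94. ✓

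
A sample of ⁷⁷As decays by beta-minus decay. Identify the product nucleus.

Se-77

Beta-minus decay: mass number changes by +0, atomic number by +1.
A: 77 = 77; Z: 33 + 1 = 34.
Z = 34 is selenium, so the daughter is ⁷⁷Se.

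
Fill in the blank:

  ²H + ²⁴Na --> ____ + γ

Mg-26

Conserve mass number: 2 + 24 = A + 0, so A = 26.
Conserve atomic number: 1 + 11 = Z + 0, so Z = 12.
Z = 12 is magnesium, so the species is ²⁶Mg.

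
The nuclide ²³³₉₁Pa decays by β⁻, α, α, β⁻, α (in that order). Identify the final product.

Start: (A, Z) = (233, 91).
After β⁻: (233, 92).
After α: (229, 90).
After α: (225, 88).
After β⁻: (225, 89).
After α: (221, 87).
Z = 87 is francium.

Fr-221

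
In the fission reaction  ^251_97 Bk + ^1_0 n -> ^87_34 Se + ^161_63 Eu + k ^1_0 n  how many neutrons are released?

Conserve mass number: 252 = 87 + 161 + k, so k = 252 − 248 = 4.
Check atomic number: 97 = 34 + 63 + 0 = 97. ✓

4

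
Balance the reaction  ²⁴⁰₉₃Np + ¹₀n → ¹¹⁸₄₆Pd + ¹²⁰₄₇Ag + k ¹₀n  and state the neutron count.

3

Conserve mass number: 241 = 118 + 120 + k, so k = 241 − 238 = 3.
Check atomic number: 93 = 46 + 47 + 0 = 93. ✓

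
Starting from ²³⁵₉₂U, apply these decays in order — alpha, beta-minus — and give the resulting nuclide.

Pa-231

Start: (A, Z) = (235, 92).
After α: (231, 90).
After β⁻: (231, 91).
Z = 91 is protactinium.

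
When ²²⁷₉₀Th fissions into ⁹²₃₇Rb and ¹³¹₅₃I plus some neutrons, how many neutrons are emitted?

4

Conserve mass number: 227 = 92 + 131 + k, so k = 227 − 223 = 4.
Check atomic number: 90 = 37 + 53 + 0 = 90. ✓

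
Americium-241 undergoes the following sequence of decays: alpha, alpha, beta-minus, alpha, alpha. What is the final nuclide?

Ra-225

Start: (A, Z) = (241, 95).
After α: (237, 93).
After α: (233, 91).
After β⁻: (233, 92).
After α: (229, 90).
After α: (225, 88).
Z = 88 is radium.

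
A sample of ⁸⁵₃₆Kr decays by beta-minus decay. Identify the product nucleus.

Rb-85

Beta-minus decay: mass number changes by +0, atomic number by +1.
A: 85 = 85; Z: 36 + 1 = 37.
Z = 37 is rubidium, so the daughter is ⁸⁵₃₇Rb.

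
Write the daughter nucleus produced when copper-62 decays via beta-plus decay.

Ni-62

Beta-plus decay: mass number changes by +0, atomic number by -1.
A: 62 = 62; Z: 29 − 1 = 28.
Z = 28 is nickel, so the daughter is nickel-62.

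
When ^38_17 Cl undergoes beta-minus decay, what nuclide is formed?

Ar-38

Beta-minus decay: mass number changes by +0, atomic number by +1.
A: 38 = 38; Z: 17 + 1 = 18.
Z = 18 is argon, so the daughter is ^38_18 Ar.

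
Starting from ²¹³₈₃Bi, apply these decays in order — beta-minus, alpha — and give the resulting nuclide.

Pb-209

Start: (A, Z) = (213, 83).
After β⁻: (213, 84).
After α: (209, 82).
Z = 82 is lead.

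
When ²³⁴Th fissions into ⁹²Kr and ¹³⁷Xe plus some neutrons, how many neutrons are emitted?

Conserve mass number: 234 = 92 + 137 + k, so k = 234 − 229 = 5.
Check atomic number: 90 = 36 + 54 + 0 = 90. ✓

5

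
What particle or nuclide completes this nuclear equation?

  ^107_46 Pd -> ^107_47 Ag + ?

Conserve mass number: 107 = 107 + A, so A = 0.
Conserve atomic number: 46 = 47 + Z, so Z = -1.
A = 0 and Z = -1 is ^0_-1 e — a beta-minus particle.

beta-minus particle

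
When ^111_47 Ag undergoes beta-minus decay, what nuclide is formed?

Cd-111

Beta-minus decay: mass number changes by +0, atomic number by +1.
A: 111 = 111; Z: 47 + 1 = 48.
Z = 48 is cadmium, so the daughter is ^111_48 Cd.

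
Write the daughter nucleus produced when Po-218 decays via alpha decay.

Alpha decay: mass number changes by -4, atomic number by -2.
A: 218 − 4 = 214; Z: 84 − 2 = 82.
Z = 82 is lead, so the daughter is Pb-214.

Pb-214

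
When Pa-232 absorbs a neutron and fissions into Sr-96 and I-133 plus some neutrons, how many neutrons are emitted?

Conserve mass number: 233 = 96 + 133 + k, so k = 233 − 229 = 4.
Check atomic number: 91 = 38 + 53 + 0 = 91. ✓

4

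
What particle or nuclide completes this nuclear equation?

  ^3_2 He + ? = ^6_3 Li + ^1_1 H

Conserve mass number: 3 + A = 6 + 1, so A = 4.
Conserve atomic number: 2 + Z = 3 + 1, so Z = 2.
A = 4 and Z = 2 is ^4_2 He — an alpha particle.

alpha particle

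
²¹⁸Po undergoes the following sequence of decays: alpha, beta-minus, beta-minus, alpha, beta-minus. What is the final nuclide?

Bi-210

Start: (A, Z) = (218, 84).
After α: (214, 82).
After β⁻: (214, 83).
After β⁻: (214, 84).
After α: (210, 82).
After β⁻: (210, 83).
Z = 83 is bismuth.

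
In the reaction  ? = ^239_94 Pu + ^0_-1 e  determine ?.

Np-239

Conserve mass number: A = 239 + 0, so A = 239.
Conserve atomic number: Z = 94 − 1, so Z = 93.
Z = 93 is neptunium, so the species is ^239_93 Np.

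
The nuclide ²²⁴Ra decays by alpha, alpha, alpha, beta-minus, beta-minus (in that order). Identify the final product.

Start: (A, Z) = (224, 88).
After α: (220, 86).
After α: (216, 84).
After α: (212, 82).
After β⁻: (212, 83).
After β⁻: (212, 84).
Z = 84 is polonium.

Po-212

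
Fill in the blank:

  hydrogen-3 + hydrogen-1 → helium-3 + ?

neutron

Conserve mass number: 3 + 1 = 3 + A, so A = 1.
Conserve atomic number: 1 + 1 = 2 + Z, so Z = 0.
A = 1 and Z = 0 is neutron — a neutron.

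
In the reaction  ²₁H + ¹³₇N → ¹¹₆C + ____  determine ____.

alpha particle

Conserve mass number: 2 + 13 = 11 + A, so A = 4.
Conserve atomic number: 1 + 7 = 6 + Z, so Z = 2.
A = 4 and Z = 2 is ⁴₂He — an alpha particle.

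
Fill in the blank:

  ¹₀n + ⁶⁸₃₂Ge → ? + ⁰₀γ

Ge-69

Conserve mass number: 1 + 68 = A + 0, so A = 69.
Conserve atomic number: 0 + 32 = Z + 0, so Z = 32.
Z = 32 is germanium, so the species is ⁶⁹₃₂Ge.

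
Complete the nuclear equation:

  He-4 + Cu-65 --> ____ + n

Ga-68

Conserve mass number: 4 + 65 = A + 1, so A = 68.
Conserve atomic number: 2 + 29 = Z + 0, so Z = 31.
Z = 31 is gallium, so the species is Ga-68.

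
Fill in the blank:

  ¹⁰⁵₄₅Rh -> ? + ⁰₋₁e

Conserve mass number: 105 = A + 0, so A = 105.
Conserve atomic number: 45 = Z − 1, so Z = 46.
Z = 46 is palladium, so the species is ¹⁰⁵₄₆Pd.

Pd-105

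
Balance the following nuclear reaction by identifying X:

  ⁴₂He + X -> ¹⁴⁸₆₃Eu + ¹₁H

Sm-145

Conserve mass number: 4 + A = 148 + 1, so A = 145.
Conserve atomic number: 2 + Z = 63 + 1, so Z = 62.
Z = 62 is samarium, so the species is ¹⁴⁵₆₂Sm.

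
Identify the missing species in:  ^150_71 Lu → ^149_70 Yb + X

proton

Conserve mass number: 150 = 149 + A, so A = 1.
Conserve atomic number: 71 = 70 + Z, so Z = 1.
A = 1 and Z = 1 is ^1_1 H — a proton.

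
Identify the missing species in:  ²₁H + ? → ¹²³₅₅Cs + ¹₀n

Conserve mass number: 2 + A = 123 + 1, so A = 122.
Conserve atomic number: 1 + Z = 55 + 0, so Z = 54.
Z = 54 is xenon, so the species is ¹²²₅₄Xe.

Xe-122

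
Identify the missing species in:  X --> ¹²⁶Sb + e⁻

Conserve mass number: A = 126 + 0, so A = 126.
Conserve atomic number: Z = 51 − 1, so Z = 50.
Z = 50 is tin, so the species is ¹²⁶Sn.

Sn-126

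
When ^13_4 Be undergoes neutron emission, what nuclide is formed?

Be-12

Neutron emission: mass number changes by -1, atomic number by +0.
A: 13 − 1 = 12; Z: 4 = 4.
Z = 4 is beryllium, so the daughter is ^12_4 Be.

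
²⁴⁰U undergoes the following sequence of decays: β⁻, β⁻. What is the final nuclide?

Pu-240

Start: (A, Z) = (240, 92).
After β⁻: (240, 93).
After β⁻: (240, 94).
Z = 94 is plutonium.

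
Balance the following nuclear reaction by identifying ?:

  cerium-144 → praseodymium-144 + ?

Conserve mass number: 144 = 144 + A, so A = 0.
Conserve atomic number: 58 = 59 + Z, so Z = -1.
A = 0 and Z = -1 is e⁻ — a beta-minus particle.

beta-minus particle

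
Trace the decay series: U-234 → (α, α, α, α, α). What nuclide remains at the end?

Start: (A, Z) = (234, 92).
After α: (230, 90).
After α: (226, 88).
After α: (222, 86).
After α: (218, 84).
After α: (214, 82).
Z = 82 is lead.

Pb-214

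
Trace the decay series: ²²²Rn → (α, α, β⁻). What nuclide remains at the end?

Start: (A, Z) = (222, 86).
After α: (218, 84).
After α: (214, 82).
After β⁻: (214, 83).
Z = 83 is bismuth.

Bi-214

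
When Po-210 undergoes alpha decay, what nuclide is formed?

Alpha decay: mass number changes by -4, atomic number by -2.
A: 210 − 4 = 206; Z: 84 − 2 = 82.
Z = 82 is lead, so the daughter is Pb-206.

Pb-206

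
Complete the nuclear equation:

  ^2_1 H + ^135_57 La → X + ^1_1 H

La-136

Conserve mass number: 2 + 135 = A + 1, so A = 136.
Conserve atomic number: 1 + 57 = Z + 1, so Z = 57.
Z = 57 is lanthanum, so the species is ^136_57 La.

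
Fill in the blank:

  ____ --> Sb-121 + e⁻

Conserve mass number: A = 121 + 0, so A = 121.
Conserve atomic number: Z = 51 − 1, so Z = 50.
Z = 50 is tin, so the species is Sn-121.

Sn-121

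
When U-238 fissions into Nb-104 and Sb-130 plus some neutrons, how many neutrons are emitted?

Conserve mass number: 238 = 104 + 130 + k, so k = 238 − 234 = 4.
Check atomic number: 92 = 41 + 51 + 0 = 92. ✓

4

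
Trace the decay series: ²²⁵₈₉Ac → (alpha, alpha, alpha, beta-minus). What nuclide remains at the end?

Start: (A, Z) = (225, 89).
After α: (221, 87).
After α: (217, 85).
After α: (213, 83).
After β⁻: (213, 84).
Z = 84 is polonium.

Po-213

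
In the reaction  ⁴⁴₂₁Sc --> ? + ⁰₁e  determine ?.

Conserve mass number: 44 = A + 0, so A = 44.
Conserve atomic number: 21 = Z + 1, so Z = 20.
Z = 20 is calcium, so the species is ⁴⁴₂₀Ca.

Ca-44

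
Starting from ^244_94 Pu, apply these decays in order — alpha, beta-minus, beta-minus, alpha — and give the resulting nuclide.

Start: (A, Z) = (244, 94).
After α: (240, 92).
After β⁻: (240, 93).
After β⁻: (240, 94).
After α: (236, 92).
Z = 92 is uranium.

U-236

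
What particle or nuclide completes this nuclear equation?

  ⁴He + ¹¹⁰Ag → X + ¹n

In-113

Conserve mass number: 4 + 110 = A + 1, so A = 113.
Conserve atomic number: 2 + 47 = Z + 0, so Z = 49.
Z = 49 is indium, so the species is ¹¹³In.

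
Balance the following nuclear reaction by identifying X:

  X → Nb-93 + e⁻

Zr-93

Conserve mass number: A = 93 + 0, so A = 93.
Conserve atomic number: Z = 41 − 1, so Z = 40.
Z = 40 is zirconium, so the species is Zr-93.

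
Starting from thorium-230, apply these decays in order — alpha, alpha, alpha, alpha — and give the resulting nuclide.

Pb-214

Start: (A, Z) = (230, 90).
After α: (226, 88).
After α: (222, 86).
After α: (218, 84).
After α: (214, 82).
Z = 82 is lead.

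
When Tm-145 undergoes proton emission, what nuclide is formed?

Er-144

Proton emission: mass number changes by -1, atomic number by -1.
A: 145 − 1 = 144; Z: 69 − 1 = 68.
Z = 68 is erbium, so the daughter is Er-144.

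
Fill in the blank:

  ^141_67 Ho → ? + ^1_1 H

Dy-140

Conserve mass number: 141 = A + 1, so A = 140.
Conserve atomic number: 67 = Z + 1, so Z = 66.
Z = 66 is dysprosium, so the species is ^140_66 Dy.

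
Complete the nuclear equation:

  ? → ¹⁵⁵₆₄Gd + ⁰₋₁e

Eu-155

Conserve mass number: A = 155 + 0, so A = 155.
Conserve atomic number: Z = 64 − 1, so Z = 63.
Z = 63 is europium, so the species is ¹⁵⁵₆₃Eu.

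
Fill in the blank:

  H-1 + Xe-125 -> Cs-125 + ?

neutron

Conserve mass number: 1 + 125 = 125 + A, so A = 1.
Conserve atomic number: 1 + 54 = 55 + Z, so Z = 0.
A = 1 and Z = 0 is n — a neutron.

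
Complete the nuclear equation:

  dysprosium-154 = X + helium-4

Conserve mass number: 154 = A + 4, so A = 150.
Conserve atomic number: 66 = Z + 2, so Z = 64.
Z = 64 is gadolinium, so the species is gadolinium-150.

Gd-150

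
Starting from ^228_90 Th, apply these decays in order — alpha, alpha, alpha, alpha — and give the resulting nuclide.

Start: (A, Z) = (228, 90).
After α: (224, 88).
After α: (220, 86).
After α: (216, 84).
After α: (212, 82).
Z = 82 is lead.

Pb-212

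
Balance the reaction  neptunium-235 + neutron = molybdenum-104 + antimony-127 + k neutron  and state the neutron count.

5

Conserve mass number: 236 = 104 + 127 + k, so k = 236 − 231 = 5.
Check atomic number: 93 = 42 + 51 + 0 = 93. ✓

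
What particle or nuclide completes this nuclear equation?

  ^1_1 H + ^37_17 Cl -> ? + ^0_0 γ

Conserve mass number: 1 + 37 = A + 0, so A = 38.
Conserve atomic number: 1 + 17 = Z + 0, so Z = 18.
Z = 18 is argon, so the species is ^38_18 Ar.

Ar-38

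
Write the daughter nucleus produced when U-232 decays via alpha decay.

Th-228

Alpha decay: mass number changes by -4, atomic number by -2.
A: 232 − 4 = 228; Z: 92 − 2 = 90.
Z = 90 is thorium, so the daughter is Th-228.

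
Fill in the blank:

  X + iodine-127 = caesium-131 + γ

alpha particle

Conserve mass number: A + 127 = 131 + 0, so A = 4.
Conserve atomic number: Z + 53 = 55 + 0, so Z = 2.
A = 4 and Z = 2 is helium-4 — an alpha particle.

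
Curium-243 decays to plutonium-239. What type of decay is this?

ΔA = 239 − 243 = -4; ΔZ = 94 − 96 = -2.
A drops by 4 and Z drops by 2 — the signature of alpha emission.

alpha decay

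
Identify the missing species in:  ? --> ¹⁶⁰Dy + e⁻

Tb-160

Conserve mass number: A = 160 + 0, so A = 160.
Conserve atomic number: Z = 66 − 1, so Z = 65.
Z = 65 is terbium, so the species is ¹⁶⁰Tb.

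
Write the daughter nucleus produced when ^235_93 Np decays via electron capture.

Electron capture: mass number changes by +0, atomic number by -1.
A: 235 = 235; Z: 93 − 1 = 92.
Z = 92 is uranium, so the daughter is ^235_92 U.

U-235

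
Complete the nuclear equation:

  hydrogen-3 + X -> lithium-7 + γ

Conserve mass number: 3 + A = 7 + 0, so A = 4.
Conserve atomic number: 1 + Z = 3 + 0, so Z = 2.
A = 4 and Z = 2 is helium-4 — an alpha particle.

alpha particle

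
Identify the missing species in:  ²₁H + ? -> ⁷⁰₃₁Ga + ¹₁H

Ga-69

Conserve mass number: 2 + A = 70 + 1, so A = 69.
Conserve atomic number: 1 + Z = 31 + 1, so Z = 31.
Z = 31 is gallium, so the species is ⁶⁹₃₁Ga.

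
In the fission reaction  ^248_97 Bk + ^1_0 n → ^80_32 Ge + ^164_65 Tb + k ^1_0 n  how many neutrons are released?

Conserve mass number: 249 = 80 + 164 + k, so k = 249 − 244 = 5.
Check atomic number: 97 = 32 + 65 + 0 = 97. ✓

5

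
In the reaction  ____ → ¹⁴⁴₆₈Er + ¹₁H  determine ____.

Conserve mass number: A = 144 + 1, so A = 145.
Conserve atomic number: Z = 68 + 1, so Z = 69.
Z = 69 is thulium, so the species is ¹⁴⁵₆₉Tm.

Tm-145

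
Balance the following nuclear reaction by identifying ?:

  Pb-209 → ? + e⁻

Conserve mass number: 209 = A + 0, so A = 209.
Conserve atomic number: 82 = Z − 1, so Z = 83.
Z = 83 is bismuth, so the species is Bi-209.

Bi-209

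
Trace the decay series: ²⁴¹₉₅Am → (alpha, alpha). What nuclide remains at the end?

Start: (A, Z) = (241, 95).
After α: (237, 93).
After α: (233, 91).
Z = 91 is protactinium.

Pa-233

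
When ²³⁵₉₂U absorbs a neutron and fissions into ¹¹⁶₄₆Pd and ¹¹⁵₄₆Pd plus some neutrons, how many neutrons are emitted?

Conserve mass number: 236 = 116 + 115 + k, so k = 236 − 231 = 5.
Check atomic number: 92 = 46 + 46 + 0 = 92. ✓

5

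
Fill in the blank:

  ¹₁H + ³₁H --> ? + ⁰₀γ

Conserve mass number: 1 + 3 = A + 0, so A = 4.
Conserve atomic number: 1 + 1 = Z + 0, so Z = 2.
A = 4 and Z = 2 is ⁴₂He — an alpha particle.

He-4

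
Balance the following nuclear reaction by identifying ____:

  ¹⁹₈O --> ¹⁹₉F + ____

beta-minus particle

Conserve mass number: 19 = 19 + A, so A = 0.
Conserve atomic number: 8 = 9 + Z, so Z = -1.
A = 0 and Z = -1 is ⁰₋₁e — a beta-minus particle.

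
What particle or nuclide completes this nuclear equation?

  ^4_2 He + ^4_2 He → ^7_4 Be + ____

neutron

Conserve mass number: 4 + 4 = 7 + A, so A = 1.
Conserve atomic number: 2 + 2 = 4 + Z, so Z = 0.
A = 1 and Z = 0 is ^1_0 n — a neutron.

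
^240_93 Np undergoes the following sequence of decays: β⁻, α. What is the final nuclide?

U-236

Start: (A, Z) = (240, 93).
After β⁻: (240, 94).
After α: (236, 92).
Z = 92 is uranium.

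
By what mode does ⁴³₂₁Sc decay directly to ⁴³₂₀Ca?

beta-plus decay or electron capture

ΔA = 43 − 43 = 0; ΔZ = 20 − 21 = -1.
A is unchanged and Z drops by 1 — a proton has become a neutron (β⁺ emission or electron capture).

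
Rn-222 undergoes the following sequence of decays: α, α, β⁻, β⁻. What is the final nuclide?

Start: (A, Z) = (222, 86).
After α: (218, 84).
After α: (214, 82).
After β⁻: (214, 83).
After β⁻: (214, 84).
Z = 84 is polonium.

Po-214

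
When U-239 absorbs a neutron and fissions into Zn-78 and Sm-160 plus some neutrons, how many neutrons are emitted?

Conserve mass number: 240 = 78 + 160 + k, so k = 240 − 238 = 2.
Check atomic number: 92 = 30 + 62 + 0 = 92. ✓

2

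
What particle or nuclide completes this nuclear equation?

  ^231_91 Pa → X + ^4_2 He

Ac-227

Conserve mass number: 231 = A + 4, so A = 227.
Conserve atomic number: 91 = Z + 2, so Z = 89.
Z = 89 is actinium, so the species is ^227_89 Ac.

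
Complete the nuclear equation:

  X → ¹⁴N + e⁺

O-14

Conserve mass number: A = 14 + 0, so A = 14.
Conserve atomic number: Z = 7 + 1, so Z = 8.
Z = 8 is oxygen, so the species is ¹⁴O.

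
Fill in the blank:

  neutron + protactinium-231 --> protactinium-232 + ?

Conserve mass number: 1 + 231 = 232 + A, so A = 0.
Conserve atomic number: 0 + 91 = 91 + Z, so Z = 0.
A = 0 and Z = 0 is γ — a gamma ray.

gamma ray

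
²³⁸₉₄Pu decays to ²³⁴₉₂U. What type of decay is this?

ΔA = 234 − 238 = -4; ΔZ = 92 − 94 = -2.
A drops by 4 and Z drops by 2 — the signature of alpha emission.

alpha decay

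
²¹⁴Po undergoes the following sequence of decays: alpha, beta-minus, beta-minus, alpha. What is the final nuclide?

Start: (A, Z) = (214, 84).
After α: (210, 82).
After β⁻: (210, 83).
After β⁻: (210, 84).
After α: (206, 82).
Z = 82 is lead.

Pb-206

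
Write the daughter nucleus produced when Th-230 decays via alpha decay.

Alpha decay: mass number changes by -4, atomic number by -2.
A: 230 − 4 = 226; Z: 90 − 2 = 88.
Z = 88 is radium, so the daughter is Ra-226.

Ra-226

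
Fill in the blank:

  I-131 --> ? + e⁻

Xe-131

Conserve mass number: 131 = A + 0, so A = 131.
Conserve atomic number: 53 = Z − 1, so Z = 54.
Z = 54 is xenon, so the species is Xe-131.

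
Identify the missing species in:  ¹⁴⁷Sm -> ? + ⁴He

Nd-143

Conserve mass number: 147 = A + 4, so A = 143.
Conserve atomic number: 62 = Z + 2, so Z = 60.
Z = 60 is neodymium, so the species is ¹⁴³Nd.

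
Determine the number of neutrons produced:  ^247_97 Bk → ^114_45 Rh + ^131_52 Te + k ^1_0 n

2

Conserve mass number: 247 = 114 + 131 + k, so k = 247 − 245 = 2.
Check atomic number: 97 = 45 + 52 + 0 = 97. ✓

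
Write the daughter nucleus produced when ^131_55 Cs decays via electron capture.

Xe-131

Electron capture: mass number changes by +0, atomic number by -1.
A: 131 = 131; Z: 55 − 1 = 54.
Z = 54 is xenon, so the daughter is ^131_54 Xe.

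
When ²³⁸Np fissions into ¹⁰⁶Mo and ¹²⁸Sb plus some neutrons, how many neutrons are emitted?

Conserve mass number: 238 = 106 + 128 + k, so k = 238 − 234 = 4.
Check atomic number: 93 = 42 + 51 + 0 = 93. ✓

4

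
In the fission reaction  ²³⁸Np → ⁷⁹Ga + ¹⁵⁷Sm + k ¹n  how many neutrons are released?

2

Conserve mass number: 238 = 79 + 157 + k, so k = 238 − 236 = 2.
Check atomic number: 93 = 31 + 62 + 0 = 93. ✓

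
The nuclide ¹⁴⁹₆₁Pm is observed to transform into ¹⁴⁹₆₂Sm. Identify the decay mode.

ΔA = 149 − 149 = 0; ΔZ = 62 − 61 = +1.
A is unchanged and Z rises by 1 — a neutron has become a proton (β⁻ decay).

beta-minus decay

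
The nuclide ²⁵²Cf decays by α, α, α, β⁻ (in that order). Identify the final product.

Start: (A, Z) = (252, 98).
After α: (248, 96).
After α: (244, 94).
After α: (240, 92).
After β⁻: (240, 93).
Z = 93 is neptunium.

Np-240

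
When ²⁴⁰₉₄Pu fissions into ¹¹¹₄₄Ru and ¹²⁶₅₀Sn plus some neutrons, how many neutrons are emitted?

3

Conserve mass number: 240 = 111 + 126 + k, so k = 240 − 237 = 3.
Check atomic number: 94 = 44 + 50 + 0 = 94. ✓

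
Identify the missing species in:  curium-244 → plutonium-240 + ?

alpha particle

Conserve mass number: 244 = 240 + A, so A = 4.
Conserve atomic number: 96 = 94 + Z, so Z = 2.
A = 4 and Z = 2 is helium-4 — an alpha particle.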